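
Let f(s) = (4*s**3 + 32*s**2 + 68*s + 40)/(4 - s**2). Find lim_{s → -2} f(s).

-3

Since s = -2 makes numerator and denominator zero, (s + 2) divides both.
Cancelling it gives (4*s^2 + 24*s + 20)/(2 - s); now plug in s = -2 to get -3.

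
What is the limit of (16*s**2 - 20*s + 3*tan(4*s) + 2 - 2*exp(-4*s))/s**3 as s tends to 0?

256/3

Substitution gives 0/0; apply L'Hôpital's rule 3 times.
After differentiating numerator and denominator 3 times the quotient is (128*(3*(3*tan(4*s)^2 + 1)*e^(4*s)/cos(4*s)^2 + 1)*e^(-4*s))/(6); at s = 0 this is 256/3.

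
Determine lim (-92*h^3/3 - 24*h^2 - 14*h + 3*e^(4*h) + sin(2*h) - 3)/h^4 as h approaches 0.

32

Substitution gives 0/0 (the numerator vanishes to order 4).
Expand each term to order h^4: the coefficient of h^4 in 3·e^(4h) is 32 and in sin(2h) is 0.
Lower-order terms cancel with the polynomial part, so the numerator is (32)·h^4 + o(h^4), and the limit is (32)/(1) = 32.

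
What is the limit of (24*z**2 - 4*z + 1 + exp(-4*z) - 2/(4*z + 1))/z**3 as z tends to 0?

352/3

Substitution gives 0/0 (the numerator vanishes to order 3).
Expand each term to order z^3: the coefficient of z^3 in e^(-4z) is -32/3 and in -2·1/(1 + 4z) is 128.
Lower-order terms cancel with the polynomial part, so the numerator is (352/3)·z^3 + o(z^3), and the limit is (352/3)/(1) = 352/3.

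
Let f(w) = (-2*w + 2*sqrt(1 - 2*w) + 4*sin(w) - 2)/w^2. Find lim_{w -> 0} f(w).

Substitution gives 0/0; apply L'Hôpital's rule 2 times.
After differentiating numerator and denominator 2 times the quotient is (-4*sin(w) - 2/(1 - 2*w)^(3/2))/(2); at w = 0 this is -1.

-1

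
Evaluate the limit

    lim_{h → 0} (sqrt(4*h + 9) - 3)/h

A 0/0 form; rationalise with √(9 + 4h) + √9. This collapses the numerator to 4h, leaving 4/(√(9 + 4h) + √9) → 4/(2√9) = 2/3.

2/3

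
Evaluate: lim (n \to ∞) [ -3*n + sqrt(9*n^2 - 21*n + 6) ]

This has the form ∞ − ∞. Multiply and divide by the conjugate √(9*n^2 - 21*n + 6) + 3n.
That gives (-21n + 6) / (√(9*n^2 - 21*n + 6) + 3n).
Divide numerator and denominator by n: the limit is -21/(2·3) = -7/2.

-7/2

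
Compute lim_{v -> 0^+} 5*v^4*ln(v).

0

This is a 0·(−∞) form. Rewrite as 5·ln(v) / v^(−4) and apply L'Hôpital:
the derivative quotient is 5·(1/v) / (−4·v^(−5)) = (-5/4)·v^4 → 0.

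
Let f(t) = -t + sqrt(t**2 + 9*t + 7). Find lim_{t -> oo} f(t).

9/2

This has the form ∞ − ∞. Multiply and divide by the conjugate √(t^2 + 9*t + 7) + t.
That gives (9t + 7) / (√(t^2 + 9*t + 7) + t).
Divide numerator and denominator by t: the limit is 9/(2·1) = 9/2.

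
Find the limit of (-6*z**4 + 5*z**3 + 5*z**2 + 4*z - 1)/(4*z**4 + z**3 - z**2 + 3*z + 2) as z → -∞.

-3/2

Numerator and denominator both have degree 4.
Dividing every term by z^4, all lower-order terms vanish and the limit is the ratio of leading coefficients, -6/(4) = -3/2.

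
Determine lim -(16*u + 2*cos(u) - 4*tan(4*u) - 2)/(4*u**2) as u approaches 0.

1/4

Substitution gives 0/0 (the numerator vanishes to order 2).
Expand each term to order u^2: the coefficient of u^2 in 2·cos(u) is -1 and in -4·tan(4u) is 0.
Lower-order terms cancel with the polynomial part, so the numerator is (-1)·u^2 + o(u^2), and the limit is (-1)/(-4) = 1/4.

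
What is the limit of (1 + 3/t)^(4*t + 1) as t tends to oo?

The base → 1 and the exponent → ∞: a 1^∞ form.
Take logarithms: (4t + 1)·ln(1 + 3/t). Since ln(1+u) ~ u for small u, this behaves like (4t)·(3/t) → 12.
So the limit is e^(12).

e^(12)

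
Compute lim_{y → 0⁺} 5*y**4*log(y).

0

This is a 0·(−∞) form. Rewrite as 5·ln(y) / y^(−4) and apply L'Hôpital:
the derivative quotient is 5·(1/y) / (−4·y^(−5)) = (-5/4)·y^4 → 0.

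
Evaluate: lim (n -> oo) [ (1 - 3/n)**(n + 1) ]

e^(-3)

The base → 1 and the exponent → ∞: a 1^∞ form.
Take logarithms: (n + 1)·ln(1 - 3/n). Since ln(1+u) ~ u for small u, this behaves like (n)·(-3/n) → -3.
So the limit is e^(-3).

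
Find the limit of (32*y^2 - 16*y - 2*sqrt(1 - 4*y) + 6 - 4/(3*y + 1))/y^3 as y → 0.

Substitution gives 0/0 (the numerator vanishes to order 3).
Expand each term to order y^3: the coefficient of y^3 in -4·1/(1 + 3y) is 108 and in -2·√(1 - 4y) is 8.
Lower-order terms cancel with the polynomial part, so the numerator is (116)·y^3 + o(y^3), and the limit is (116)/(1) = 116.

116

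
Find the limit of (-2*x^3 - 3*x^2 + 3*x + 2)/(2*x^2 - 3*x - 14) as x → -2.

Direct substitution gives 0/0, so factor. Both numerator and denominator have (x + 2) as a factor.
After cancelling, the expression reduces to (-2*x^2 + x + 1)/(2*x - 7).
Substituting x = -2 gives 9/11.

9/11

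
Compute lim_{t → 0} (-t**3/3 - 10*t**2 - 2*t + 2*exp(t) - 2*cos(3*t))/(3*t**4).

Substitution gives 0/0; apply L'Hôpital's rule 4 times.
After differentiating numerator and denominator 4 times the quotient is (2*e^(t) - 162*cos(3*t))/(72); at t = 0 this is -20/9.

-20/9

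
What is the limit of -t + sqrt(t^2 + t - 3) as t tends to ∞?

An ∞ − ∞ form. Rationalising with the conjugate, the difference becomes (t - 3) / (√(t^2 + t - 3) + t).
For large t the denominator behaves like 2·t, so the quotient tends to 1/2 = 1/2.

1/2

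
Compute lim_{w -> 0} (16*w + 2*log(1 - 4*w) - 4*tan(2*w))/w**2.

-16

Substitution gives 0/0; apply L'Hôpital's rule 2 times.
After differentiating numerator and denominator 2 times the quotient is (-32*tan(2*w)/cos(2*w)^2 - 32/(4*w - 1)^2)/(2); at w = 0 this is -16.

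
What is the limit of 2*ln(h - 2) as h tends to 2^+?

-∞

As h → 2⁺, h - 2 → 0⁺ and ln(h - 2) → −∞.
Multiplying by 2 gives -∞.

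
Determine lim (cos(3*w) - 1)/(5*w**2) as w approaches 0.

Direct substitution gives 0/0.
Apply L'Hôpital: lim (-3*sin(3*w))/(10*w), still 0/0.
After 2 applications of L'Hôpital's rule the quotient is (-9*cos(3*w))/(10); substituting w = 0 gives -9/10.

-9/10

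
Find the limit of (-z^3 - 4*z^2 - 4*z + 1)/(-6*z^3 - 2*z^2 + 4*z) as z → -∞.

1/6

Numerator and denominator both have degree 3.
Dividing every term by z^3, all lower-order terms vanish and the limit is the ratio of leading coefficients, -1/(-6) = 1/6.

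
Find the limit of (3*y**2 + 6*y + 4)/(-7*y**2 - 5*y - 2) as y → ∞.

Numerator and denominator both have degree 2.
Dividing every term by y^2, all lower-order terms vanish and the limit is the ratio of leading coefficients, 3/(-7) = -3/7.

-3/7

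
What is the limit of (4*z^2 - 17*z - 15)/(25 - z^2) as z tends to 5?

Since z = 5 makes numerator and denominator zero, (z - 5) divides both.
Cancelling it gives (4*z + 3)/(-z - 5); now plug in z = 5 to get -23/10.

-23/10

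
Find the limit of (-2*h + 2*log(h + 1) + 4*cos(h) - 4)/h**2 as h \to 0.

Substitution gives 0/0 (the numerator vanishes to order 2).
Expand each term to order h^2: the coefficient of h^2 in 4·cos(h) is -2 and in 2·ln(1 + h) is -1.
Lower-order terms cancel with the polynomial part, so the numerator is (-3)·h^2 + o(h^2), and the limit is (-3)/(1) = -3.

-3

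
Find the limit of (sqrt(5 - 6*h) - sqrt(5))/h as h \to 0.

-3*√(5)/5

Substitution gives 0/0. Multiply numerator and denominator by the conjugate √(5 - 6h) + √5.
The numerator becomes (5 - 6h) − 5 = -6h, so the expression simplifies to -6/(√(5 - 6h) + √5).
Letting h → 0 gives -6/(2√5) = -3*√(5)/5.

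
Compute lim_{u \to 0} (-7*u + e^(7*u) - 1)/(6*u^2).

Direct substitution gives 0/0.
Apply L'Hôpital: lim (7*e^(7*u) - 7)/(12*u), still 0/0.
After 2 applications of L'Hôpital's rule the quotient is (49*e^(7*u))/(12); substituting u = 0 gives 49/12.

49/12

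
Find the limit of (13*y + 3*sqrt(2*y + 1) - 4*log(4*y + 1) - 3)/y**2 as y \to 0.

Substitution gives 0/0 (the numerator vanishes to order 2).
Expand each term to order y^2: the coefficient of y^2 in 3·√(1 + 2y) is -3/2 and in -4·ln(1 + 4y) is 32.
Lower-order terms cancel with the polynomial part, so the numerator is (61/2)·y^2 + o(y^2), and the limit is (61/2)/(1) = 61/2.

61/2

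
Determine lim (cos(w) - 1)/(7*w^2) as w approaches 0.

Direct substitution gives 0/0.
Apply L'Hôpital: lim (-sin(w))/(14*w), still 0/0.
After 2 applications of L'Hôpital's rule the quotient is (-cos(w))/(14); substituting w = 0 gives -1/14.

-1/14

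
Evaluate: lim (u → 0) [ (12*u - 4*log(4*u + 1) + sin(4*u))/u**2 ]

32

Substitution gives 0/0; apply L'Hôpital's rule 2 times.
After differentiating numerator and denominator 2 times the quotient is (-16*sin(4*u) + 64/(4*u + 1)^2)/(2); at u = 0 this is 32.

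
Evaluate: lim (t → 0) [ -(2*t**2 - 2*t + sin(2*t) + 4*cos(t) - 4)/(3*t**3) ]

4/9

Substitution gives 0/0; apply L'Hôpital's rule 3 times.
After differentiating numerator and denominator 3 times the quotient is (4*sin(t) - 8*cos(2*t))/(-18); at t = 0 this is 4/9.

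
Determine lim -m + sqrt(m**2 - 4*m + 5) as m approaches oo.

-2

This has the form ∞ − ∞. Multiply and divide by the conjugate √(m^2 - 4*m + 5) + m.
That gives (-4m + 5) / (√(m^2 - 4*m + 5) + m).
Divide numerator and denominator by m: the limit is -4/(2·1) = -2.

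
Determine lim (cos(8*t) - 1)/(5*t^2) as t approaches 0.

-32/5

Direct substitution gives 0/0.
Apply L'Hôpital: lim (-8*sin(8*t))/(10*t), still 0/0.
After 2 applications of L'Hôpital's rule the quotient is (-64*cos(8*t))/(10); substituting t = 0 gives -32/5.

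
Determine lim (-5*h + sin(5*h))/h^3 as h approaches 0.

-125/6

Direct substitution gives 0/0.
Apply L'Hôpital: lim (5*cos(5*h) - 5)/(3*h^2), still 0/0.
Apply L'Hôpital: lim (-25*sin(5*h))/(6*h), still 0/0.
After 3 applications of L'Hôpital's rule the quotient is (-125*cos(5*h))/(6); substituting h = 0 gives -125/6.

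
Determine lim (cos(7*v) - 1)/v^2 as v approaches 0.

Direct substitution gives 0/0.
Apply L'Hôpital: lim (-7*sin(7*v))/(2*v), still 0/0.
After 2 applications of L'Hôpital's rule the quotient is (-49*cos(7*v))/(2); substituting v = 0 gives -49/2.

-49/2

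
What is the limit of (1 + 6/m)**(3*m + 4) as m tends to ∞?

e^(18)

The base → 1 and the exponent → ∞: a 1^∞ form.
Take logarithms: (3m + 4)·ln(1 + 6/m). Since ln(1+u) ~ u for small u, this behaves like (3m)·(6/m) → 18.
So the limit is e^(18).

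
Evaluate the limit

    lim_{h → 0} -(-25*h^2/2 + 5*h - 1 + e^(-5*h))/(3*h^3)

125/18

Direct substitution gives 0/0.
Apply L'Hôpital: lim (-25*h + 5 - 5*e^(-5*h))/(-9*h^2), still 0/0.
Apply L'Hôpital: lim (-25 + 25*e^(-5*h))/(-18*h), still 0/0.
After 3 applications of L'Hôpital's rule the quotient is (-125*e^(-5*h))/(-18); substituting h = 0 gives 125/18.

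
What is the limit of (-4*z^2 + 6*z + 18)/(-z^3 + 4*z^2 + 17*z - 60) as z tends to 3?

Since z = 3 makes numerator and denominator zero, (z - 3) divides both.
Cancelling it gives (-4*z - 6)/(-z^2 + z + 20); now plug in z = 3 to get -9/7.

-9/7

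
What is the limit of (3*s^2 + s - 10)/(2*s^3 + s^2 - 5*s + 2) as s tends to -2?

Direct substitution gives 0/0, so factor. Both numerator and denominator have (s + 2) as a factor.
After cancelling, the expression reduces to (3*s - 5)/(2*s^2 - 3*s + 1).
Substituting s = -2 gives -11/15.

-11/15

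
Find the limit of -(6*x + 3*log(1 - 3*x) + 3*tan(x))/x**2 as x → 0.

Substitution gives 0/0; apply L'Hôpital's rule 2 times.
After differentiating numerator and denominator 2 times the quotient is (6*tan(x)/cos(x)^2 - 27/(3*x - 1)^2)/(-2); at x = 0 this is 27/2.

27/2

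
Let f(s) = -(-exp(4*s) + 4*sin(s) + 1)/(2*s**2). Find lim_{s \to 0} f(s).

4

Substitution gives 0/0; apply L'Hôpital's rule 2 times.
After differentiating numerator and denominator 2 times the quotient is (-16*e^(4*s) - 4*sin(s))/(-4); at s = 0 this is 4.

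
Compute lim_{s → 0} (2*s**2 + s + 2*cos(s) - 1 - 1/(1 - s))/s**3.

Substitution gives 0/0; apply L'Hôpital's rule 3 times.
After differentiating numerator and denominator 3 times the quotient is (2*sin(s) - 6/(s - 1)^4)/(6); at s = 0 this is -1.

-1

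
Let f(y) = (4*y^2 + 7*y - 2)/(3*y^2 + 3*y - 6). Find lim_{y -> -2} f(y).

Since y = -2 makes numerator and denominator zero, (y + 2) divides both.
Cancelling it gives (4*y - 1)/(3*y - 3); now plug in y = -2 to get 1.

1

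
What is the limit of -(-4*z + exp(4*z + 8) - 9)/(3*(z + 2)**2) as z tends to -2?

-8/3

Direct substitution gives 0/0.
Apply L'Hôpital: lim (4*e^(4*z + 8) - 4)/(-6*z - 12), still 0/0.
After 2 applications of L'Hôpital's rule the quotient is (16*e^(4*z + 8))/(-6); substituting z = -2 gives -8/3.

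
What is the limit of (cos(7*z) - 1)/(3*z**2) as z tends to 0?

-49/6

Direct substitution gives 0/0.
Apply L'Hôpital: lim (-7*sin(7*z))/(6*z), still 0/0.
After 2 applications of L'Hôpital's rule the quotient is (-49*cos(7*z))/(6); substituting z = 0 gives -49/6.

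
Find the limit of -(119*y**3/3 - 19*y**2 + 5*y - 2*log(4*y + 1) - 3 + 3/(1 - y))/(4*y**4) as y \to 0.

-131/4

Substitution gives 0/0; apply L'Hôpital's rule 4 times.
After differentiating numerator and denominator 4 times the quotient is (3072/(4*y + 1)^4 - 72/(y - 1)^5)/(-96); at y = 0 this is -131/4.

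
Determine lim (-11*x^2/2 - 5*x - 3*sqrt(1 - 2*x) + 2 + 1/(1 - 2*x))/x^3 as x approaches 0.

19/2

Substitution gives 0/0 (the numerator vanishes to order 3).
Expand each term to order x^3: the coefficient of x^3 in 1/(1 - 2x) is 8 and in -3·√(1 - 2x) is 3/2.
Lower-order terms cancel with the polynomial part, so the numerator is (19/2)·x^3 + o(x^3), and the limit is (19/2)/(1) = 19/2.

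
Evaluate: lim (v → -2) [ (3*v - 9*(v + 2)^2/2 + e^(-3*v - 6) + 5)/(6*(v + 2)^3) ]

Direct substitution gives 0/0.
Apply L'Hôpital: lim (-9*v - 3*e^(-3*v - 6) - 15)/(18*(v + 2)^2), still 0/0.
Apply L'Hôpital: lim (9*e^(-3*v - 6) - 9)/(36*v + 72), still 0/0.
After 3 applications of L'Hôpital's rule the quotient is (-27*e^(-3*v - 6))/(36); substituting v = -2 gives -3/4.

-3/4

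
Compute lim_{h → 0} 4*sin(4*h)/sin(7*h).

Substitution gives 0/0.
Divide numerator and denominator by h: sin(4h)/h → 4 and sin(7h)/h → 7, so the limit is 4·4/7 = 16/7.

16/7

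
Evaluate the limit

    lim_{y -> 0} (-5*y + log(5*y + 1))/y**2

Direct substitution gives 0/0.
Apply L'Hôpital: lim (-5 + 5/(5*y + 1))/(2*y), still 0/0.
After 2 applications of L'Hôpital's rule the quotient is (-25/(5*y + 1)^2)/(2); substituting y = 0 gives -25/2.

-25/2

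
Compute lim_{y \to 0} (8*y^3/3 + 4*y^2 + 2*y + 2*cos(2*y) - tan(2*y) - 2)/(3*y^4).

4/9

Substitution gives 0/0; apply L'Hôpital's rule 4 times.
After differentiating numerator and denominator 4 times the quotient is (32*cos(2*y) - 384*tan(2*y)^5 - 640*tan(2*y)^3 - 256*tan(2*y))/(72); at y = 0 this is 4/9.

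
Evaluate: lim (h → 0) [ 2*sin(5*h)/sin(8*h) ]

5/4

Substitution gives 0/0.
Divide numerator and denominator by h: sin(5h)/h → 5 and sin(8h)/h → 8, so the limit is 2·5/8 = 5/4.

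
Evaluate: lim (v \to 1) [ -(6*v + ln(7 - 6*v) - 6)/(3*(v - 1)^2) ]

Direct substitution gives 0/0.
Apply L'Hôpital: lim (6 - 6/(7 - 6*v))/(6 - 6*v), still 0/0.
After 2 applications of L'Hôpital's rule the quotient is (-36/(7 - 6*v)^2)/(-6); substituting v = 1 gives 6.

6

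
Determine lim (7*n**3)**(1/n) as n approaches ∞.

Base → ∞ and exponent → 0: an ∞^0 form.
Take logs: (1/n)·ln(7·n^3) = (ln 7 + 3·ln n)/n → 0.
So the limit is e^0 = 1.

1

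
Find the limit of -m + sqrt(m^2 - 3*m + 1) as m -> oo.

This has the form ∞ − ∞. Multiply and divide by the conjugate √(m^2 - 3*m + 1) + m.
That gives (-3m + 1) / (√(m^2 - 3*m + 1) + m).
Divide numerator and denominator by m: the limit is -3/(2·1) = -3/2.

-3/2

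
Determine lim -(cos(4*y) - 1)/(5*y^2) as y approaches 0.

Direct substitution gives 0/0.
Apply L'Hôpital: lim (-4*sin(4*y))/(-10*y), still 0/0.
After 2 applications of L'Hôpital's rule the quotient is (-16*cos(4*y))/(-10); substituting y = 0 gives 8/5.

8/5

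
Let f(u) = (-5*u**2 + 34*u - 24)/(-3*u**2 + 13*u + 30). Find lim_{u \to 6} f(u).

26/23

Direct substitution gives 0/0, so factor. Both numerator and denominator have (u - 6) as a factor.
After cancelling, the expression reduces to (4 - 5*u)/(-3*u - 5).
Substituting u = 6 gives 26/23.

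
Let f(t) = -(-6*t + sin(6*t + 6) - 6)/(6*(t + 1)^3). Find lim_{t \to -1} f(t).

6

Direct substitution gives 0/0.
Apply L'Hôpital: lim (6*cos(6*t + 6) - 6)/(-18*(t + 1)^2), still 0/0.
Apply L'Hôpital: lim (-36*sin(6*t + 6))/(-36*t - 36), still 0/0.
After 3 applications of L'Hôpital's rule the quotient is (-216*cos(6*t + 6))/(-36); substituting t = -1 gives 6.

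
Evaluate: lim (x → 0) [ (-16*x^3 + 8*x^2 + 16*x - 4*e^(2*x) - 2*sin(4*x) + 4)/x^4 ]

Substitution gives 0/0 (the numerator vanishes to order 4).
Expand each term to order x^4: the coefficient of x^4 in -4·e^(2x) is -8/3 and in -2·sin(4x) is 0.
Lower-order terms cancel with the polynomial part, so the numerator is (-8/3)·x^4 + o(x^4), and the limit is (-8/3)/(1) = -8/3.

-8/3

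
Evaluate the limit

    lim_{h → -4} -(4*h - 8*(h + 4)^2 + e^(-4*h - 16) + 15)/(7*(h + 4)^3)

32/21

Direct substitution gives 0/0.
Apply L'Hôpital: lim (-16*h - 4*e^(-4*h - 16) - 60)/(-21*(h + 4)^2), still 0/0.
Apply L'Hôpital: lim (16*e^(-4*h - 16) - 16)/(-42*h - 168), still 0/0.
After 3 applications of L'Hôpital's rule the quotient is (-64*e^(-4*h - 16))/(-42); substituting h = -4 gives 32/21.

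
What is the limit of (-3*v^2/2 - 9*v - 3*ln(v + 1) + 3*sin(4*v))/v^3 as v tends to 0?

-33

Substitution gives 0/0 (the numerator vanishes to order 3).
Expand each term to order v^3: the coefficient of v^3 in -3·ln(1 + v) is -1 and in 3·sin(4v) is -32.
Lower-order terms cancel with the polynomial part, so the numerator is (-33)·v^3 + o(v^3), and the limit is (-33)/(1) = -33.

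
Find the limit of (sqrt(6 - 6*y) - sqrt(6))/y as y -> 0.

-√(6)/2

A 0/0 form; rationalise with √(6 - 6y) + √6. This collapses the numerator to -6y, leaving -6/(√(6 - 6y) + √6) → -6/(2√6) = -√(6)/2.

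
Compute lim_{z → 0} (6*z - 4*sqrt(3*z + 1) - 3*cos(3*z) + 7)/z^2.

18

Substitution gives 0/0; apply L'Hôpital's rule 2 times.
After differentiating numerator and denominator 2 times the quotient is (27*cos(3*z) + 9/(3*z + 1)^(3/2))/(2); at z = 0 this is 18.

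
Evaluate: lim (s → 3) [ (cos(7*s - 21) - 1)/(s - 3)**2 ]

-49/2

Direct substitution gives 0/0.
Apply L'Hôpital: lim (-7*sin(7*s - 21))/(2*s - 6), still 0/0.
After 2 applications of L'Hôpital's rule the quotient is (-49*cos(7*s - 21))/(2); substituting s = 3 gives -49/2.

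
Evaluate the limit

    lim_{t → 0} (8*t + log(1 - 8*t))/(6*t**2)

Direct substitution gives 0/0.
Apply L'Hôpital: lim (8 - 8/(1 - 8*t))/(12*t), still 0/0.
After 2 applications of L'Hôpital's rule the quotient is (-64/(1 - 8*t)^2)/(12); substituting t = 0 gives -16/3.

-16/3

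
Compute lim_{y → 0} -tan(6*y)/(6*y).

-1

Substitution gives 0/0.
Since tan(u)/u → 1 as u → 0, tan(6y)/(6y) → 1 and the limit is 6/(-6) = -1.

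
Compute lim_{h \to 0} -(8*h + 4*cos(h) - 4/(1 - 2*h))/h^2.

Substitution gives 0/0; apply L'Hôpital's rule 2 times.
After differentiating numerator and denominator 2 times the quotient is (-4*cos(h) + 32/(2*h - 1)^3)/(-2); at h = 0 this is 18.

18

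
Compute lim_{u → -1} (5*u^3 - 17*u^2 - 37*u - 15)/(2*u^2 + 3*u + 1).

-12

Since u = -1 makes numerator and denominator zero, (u + 1) divides both.
Cancelling it gives (5*u^2 - 22*u - 15)/(2*u + 1); now plug in u = -1 to get -12.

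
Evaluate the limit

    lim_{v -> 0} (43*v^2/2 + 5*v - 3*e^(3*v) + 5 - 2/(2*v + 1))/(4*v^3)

Substitution gives 0/0 (the numerator vanishes to order 3).
Expand each term to order v^3: the coefficient of v^3 in -3·e^(3v) is -27/2 and in -2·1/(1 + 2v) is 16.
Lower-order terms cancel with the polynomial part, so the numerator is (5/2)·v^3 + o(v^3), and the limit is (5/2)/(4) = 5/8.

5/8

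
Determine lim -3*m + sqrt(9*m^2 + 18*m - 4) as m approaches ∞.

An ∞ − ∞ form. Rationalising with the conjugate, the difference becomes (18m - 4) / (√(9*m^2 + 18*m - 4) + 3m).
For large m the denominator behaves like 2·3m, so the quotient tends to 18/6 = 3.

3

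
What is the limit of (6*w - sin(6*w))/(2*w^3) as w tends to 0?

18

Direct substitution gives 0/0.
Apply L'Hôpital: lim (6 - 6*cos(6*w))/(6*w^2), still 0/0.
Apply L'Hôpital: lim (36*sin(6*w))/(12*w), still 0/0.
After 3 applications of L'Hôpital's rule the quotient is (216*cos(6*w))/(12); substituting w = 0 gives 18.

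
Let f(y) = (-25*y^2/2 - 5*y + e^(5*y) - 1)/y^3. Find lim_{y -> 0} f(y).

Direct substitution gives 0/0.
Apply L'Hôpital: lim (-25*y + 5*e^(5*y) - 5)/(3*y^2), still 0/0.
Apply L'Hôpital: lim (25*e^(5*y) - 25)/(6*y), still 0/0.
After 3 applications of L'Hôpital's rule the quotient is (125*e^(5*y))/(6); substituting y = 0 gives 125/6.

125/6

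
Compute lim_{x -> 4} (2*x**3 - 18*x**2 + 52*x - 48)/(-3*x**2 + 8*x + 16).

Direct substitution gives 0/0, so factor. Both numerator and denominator have (x - 4) as a factor.
After cancelling, the expression reduces to (2*x^2 - 10*x + 12)/(-3*x - 4).
Substituting x = 4 gives -1/4.

-1/4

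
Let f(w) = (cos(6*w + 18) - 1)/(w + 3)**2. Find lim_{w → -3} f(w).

Direct substitution gives 0/0.
Apply L'Hôpital: lim (-6*sin(6*w + 18))/(2*w + 6), still 0/0.
After 2 applications of L'Hôpital's rule the quotient is (-36*cos(6*w + 18))/(2); substituting w = -3 gives -18.

-18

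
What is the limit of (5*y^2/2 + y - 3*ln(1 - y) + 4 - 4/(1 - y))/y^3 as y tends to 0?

Substitution gives 0/0; apply L'Hôpital's rule 3 times.
After differentiating numerator and denominator 3 times the quotient is (6*(-y - 3)/(y - 1)^4)/(6); at y = 0 this is -3.

-3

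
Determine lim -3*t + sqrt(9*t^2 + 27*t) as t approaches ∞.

This has the form ∞ − ∞. Multiply and divide by the conjugate √(9*t^2 + 27*t) + 3t.
That gives (27t) / (√(9*t^2 + 27*t) + 3t).
Divide numerator and denominator by t: the limit is 27/(2·3) = 9/2.

9/2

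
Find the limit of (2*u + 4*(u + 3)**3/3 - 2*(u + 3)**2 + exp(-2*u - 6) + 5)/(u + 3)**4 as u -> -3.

2/3

Direct substitution gives 0/0.
Apply L'Hôpital: lim (-4*u + 4*(u + 3)^2 - 2*e^(-2*u - 6) - 10)/(4*(u + 3)^3), still 0/0.
Apply L'Hôpital: lim (8*u + 4*e^(-2*u - 6) + 20)/(12*(u + 3)^2), still 0/0.
Apply L'Hôpital: lim (8 - 8*e^(-2*u - 6))/(24*u + 72), still 0/0.
After 4 applications of L'Hôpital's rule the quotient is (16*e^(-2*u - 6))/(24); substituting u = -3 gives 2/3.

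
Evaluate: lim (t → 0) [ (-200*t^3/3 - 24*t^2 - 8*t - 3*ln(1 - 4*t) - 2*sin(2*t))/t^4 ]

Substitution gives 0/0 (the numerator vanishes to order 4).
Expand each term to order t^4: the coefficient of t^4 in -3·ln(1 - 4t) is 192 and in -2·sin(2t) is 0.
Lower-order terms cancel with the polynomial part, so the numerator is (192)·t^4 + o(t^4), and the limit is (192)/(1) = 192.

192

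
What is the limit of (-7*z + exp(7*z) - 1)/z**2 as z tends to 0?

Direct substitution gives 0/0.
Apply L'Hôpital: lim (7*e^(7*z) - 7)/(2*z), still 0/0.
After 2 applications of L'Hôpital's rule the quotient is (49*e^(7*z))/(2); substituting z = 0 gives 49/2.

49/2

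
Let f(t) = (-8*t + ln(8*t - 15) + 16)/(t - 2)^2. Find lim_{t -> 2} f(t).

-32

Direct substitution gives 0/0.
Apply L'Hôpital: lim (-8 + 8/(8*t - 15))/(2*t - 4), still 0/0.
After 2 applications of L'Hôpital's rule the quotient is (-64/(8*t - 15)^2)/(2); substituting t = 2 gives -32.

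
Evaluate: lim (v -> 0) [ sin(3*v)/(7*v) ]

Substitution gives 0/0.
Write it as (3/7)·sin(3v)/(3v); since sin(u)/u → 1, the limit is 3/7.

3/7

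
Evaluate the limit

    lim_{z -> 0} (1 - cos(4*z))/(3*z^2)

8/3

Substitution gives 0/0.
Use (1 − cos u)/u² → 1/2 with u = 4z: the limit is 4²/(2·3) = 8/3.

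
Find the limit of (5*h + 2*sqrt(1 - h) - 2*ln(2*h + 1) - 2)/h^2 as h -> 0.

Substitution gives 0/0; apply L'Hôpital's rule 2 times.
After differentiating numerator and denominator 2 times the quotient is (8/(2*h + 1)^2 - 1/(2*(1 - h)^(3/2)))/(2); at h = 0 this is 15/4.

15/4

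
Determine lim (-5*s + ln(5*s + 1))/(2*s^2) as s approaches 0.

Direct substitution gives 0/0.
Apply L'Hôpital: lim (-5 + 5/(5*s + 1))/(4*s), still 0/0.
After 2 applications of L'Hôpital's rule the quotient is (-25/(5*s + 1)^2)/(4); substituting s = 0 gives -25/4.

-25/4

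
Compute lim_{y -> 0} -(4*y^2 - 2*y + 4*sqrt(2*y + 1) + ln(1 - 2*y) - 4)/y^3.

Substitution gives 0/0; apply L'Hôpital's rule 3 times.
After differentiating numerator and denominator 3 times the quotient is (12/(2*y + 1)^(5/2) + 16/(2*y - 1)^3)/(-6); at y = 0 this is 2/3.

2/3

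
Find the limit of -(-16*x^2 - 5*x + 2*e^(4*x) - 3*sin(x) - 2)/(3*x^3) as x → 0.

Substitution gives 0/0; apply L'Hôpital's rule 3 times.
After differentiating numerator and denominator 3 times the quotient is (128*e^(4*x) + 3*cos(x))/(-18); at x = 0 this is -131/18.

-131/18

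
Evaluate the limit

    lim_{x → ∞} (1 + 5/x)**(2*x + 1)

The base → 1 and the exponent → ∞: a 1^∞ form.
Take logarithms: (2x + 1)·ln(1 + 5/x). Since ln(1+u) ~ u for small u, this behaves like (2x)·(5/x) → 10.
So the limit is e^(10).

e^(10)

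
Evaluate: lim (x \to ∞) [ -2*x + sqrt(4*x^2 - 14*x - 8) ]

An ∞ − ∞ form. Rationalising with the conjugate, the difference becomes (-14x - 8) / (√(4*x^2 - 14*x - 8) + 2x).
For large x the denominator behaves like 2·2x, so the quotient tends to -14/4 = -7/2.

-7/2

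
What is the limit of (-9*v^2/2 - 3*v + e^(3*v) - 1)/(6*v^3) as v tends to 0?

3/4

Direct substitution gives 0/0.
Apply L'Hôpital: lim (-9*v + 3*e^(3*v) - 3)/(18*v^2), still 0/0.
Apply L'Hôpital: lim (9*e^(3*v) - 9)/(36*v), still 0/0.
After 3 applications of L'Hôpital's rule the quotient is (27*e^(3*v))/(36); substituting v = 0 gives 3/4.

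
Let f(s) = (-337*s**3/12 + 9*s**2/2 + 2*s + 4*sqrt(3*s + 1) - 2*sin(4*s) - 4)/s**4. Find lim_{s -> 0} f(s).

-405/32

Substitution gives 0/0; apply L'Hôpital's rule 4 times.
After differentiating numerator and denominator 4 times the quotient is (-512*sin(4*s) - 1215/(4*(3*s + 1)^(7/2)))/(24); at s = 0 this is -405/32.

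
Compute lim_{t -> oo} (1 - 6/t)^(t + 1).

e^(-6)

The base → 1 and the exponent → ∞: a 1^∞ form.
Take logarithms: (t + 1)·ln(1 - 6/t). Since ln(1+u) ~ u for small u, this behaves like (t)·(-6/t) → -6.
So the limit is e^(-6).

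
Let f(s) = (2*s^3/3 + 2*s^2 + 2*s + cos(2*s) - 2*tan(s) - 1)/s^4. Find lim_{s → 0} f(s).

Substitution gives 0/0 (the numerator vanishes to order 4).
Expand each term to order s^4: the coefficient of s^4 in -2·tan(s) is 0 and in cos(2s) is 2/3.
Lower-order terms cancel with the polynomial part, so the numerator is (2/3)·s^4 + o(s^4), and the limit is (2/3)/(1) = 2/3.

2/3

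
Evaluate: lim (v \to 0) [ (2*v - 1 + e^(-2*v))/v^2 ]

2

Direct substitution gives 0/0.
Apply L'Hôpital: lim (2 - 2*e^(-2*v))/(2*v), still 0/0.
After 2 applications of L'Hôpital's rule the quotient is (4*e^(-2*v))/(2); substituting v = 0 gives 2.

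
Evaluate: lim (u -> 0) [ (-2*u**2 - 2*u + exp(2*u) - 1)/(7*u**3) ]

Direct substitution gives 0/0.
Apply L'Hôpital: lim (-4*u + 2*e^(2*u) - 2)/(21*u^2), still 0/0.
Apply L'Hôpital: lim (4*e^(2*u) - 4)/(42*u), still 0/0.
After 3 applications of L'Hôpital's rule the quotient is (8*e^(2*u))/(42); substituting u = 0 gives 4/21.

4/21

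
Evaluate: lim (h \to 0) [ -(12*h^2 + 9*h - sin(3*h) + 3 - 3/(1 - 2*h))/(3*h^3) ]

13/2

Substitution gives 0/0 (the numerator vanishes to order 3).
Expand each term to order h^3: the coefficient of h^3 in -3·1/(1 - 2h) is -24 and in −sin(3h) is 9/2.
Lower-order terms cancel with the polynomial part, so the numerator is (-39/2)·h^3 + o(h^3), and the limit is (-39/2)/(-3) = 13/2.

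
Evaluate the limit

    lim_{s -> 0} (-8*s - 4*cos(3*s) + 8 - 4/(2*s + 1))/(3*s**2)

Substitution gives 0/0; apply L'Hôpital's rule 2 times.
After differentiating numerator and denominator 2 times the quotient is (36*cos(3*s) - 32/(2*s + 1)^3)/(6); at s = 0 this is 2/3.

2/3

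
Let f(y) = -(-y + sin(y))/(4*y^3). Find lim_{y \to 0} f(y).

Direct substitution gives 0/0.
Apply L'Hôpital: lim (cos(y) - 1)/(-12*y^2), still 0/0.
Apply L'Hôpital: lim (-sin(y))/(-24*y), still 0/0.
After 3 applications of L'Hôpital's rule the quotient is (-cos(y))/(-24); substituting y = 0 gives 1/24.

1/24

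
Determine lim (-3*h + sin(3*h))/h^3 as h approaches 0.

Direct substitution gives 0/0.
Apply L'Hôpital: lim (3*cos(3*h) - 3)/(3*h^2), still 0/0.
Apply L'Hôpital: lim (-9*sin(3*h))/(6*h), still 0/0.
After 3 applications of L'Hôpital's rule the quotient is (-27*cos(3*h))/(6); substituting h = 0 gives -9/2.

-9/2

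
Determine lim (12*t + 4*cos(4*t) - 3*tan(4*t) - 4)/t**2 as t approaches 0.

-32

Substitution gives 0/0 (the numerator vanishes to order 2).
Expand each term to order t^2: the coefficient of t^2 in 4·cos(4t) is -32 and in -3·tan(4t) is 0.
Lower-order terms cancel with the polynomial part, so the numerator is (-32)·t^2 + o(t^2), and the limit is (-32)/(1) = -32.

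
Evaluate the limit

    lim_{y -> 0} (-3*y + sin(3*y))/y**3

-9/2

Direct substitution gives 0/0.
Apply L'Hôpital: lim (3*cos(3*y) - 3)/(3*y^2), still 0/0.
Apply L'Hôpital: lim (-9*sin(3*y))/(6*y), still 0/0.
After 3 applications of L'Hôpital's rule the quotient is (-27*cos(3*y))/(6); substituting y = 0 gives -9/2.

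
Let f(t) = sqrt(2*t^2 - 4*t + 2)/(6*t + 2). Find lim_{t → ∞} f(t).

√(2)/6

For large |t|, √(2*t^2 - 4*t + 2) ≈ √2·|t| and the denominator ≈ 6t.
Since t → +∞, |t| = t, giving √2/(6) = √(2)/6.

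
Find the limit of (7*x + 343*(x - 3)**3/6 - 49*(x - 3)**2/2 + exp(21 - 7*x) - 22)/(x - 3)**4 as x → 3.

2401/24

Direct substitution gives 0/0.
Apply L'Hôpital: lim (-49*x + 343*(x - 3)^2/2 - 7*e^(21 - 7*x) + 154)/(4*(x - 3)^3), still 0/0.
Apply L'Hôpital: lim (343*x + 49*e^(21 - 7*x) - 1078)/(12*(x - 3)^2), still 0/0.
Apply L'Hôpital: lim (343 - 343*e^(21 - 7*x))/(24*x - 72), still 0/0.
After 4 applications of L'Hôpital's rule the quotient is (2401*e^(21 - 7*x))/(24); substituting x = 3 gives 2401/24.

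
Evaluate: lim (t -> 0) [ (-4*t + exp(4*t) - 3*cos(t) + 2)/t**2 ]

Substitution gives 0/0 (the numerator vanishes to order 2).
Expand each term to order t^2: the coefficient of t^2 in -3·cos(t) is 3/2 and in e^(4t) is 8.
Lower-order terms cancel with the polynomial part, so the numerator is (19/2)·t^2 + o(t^2), and the limit is (19/2)/(1) = 19/2.

19/2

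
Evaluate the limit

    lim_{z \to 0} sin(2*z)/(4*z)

1/2

Substitution gives 0/0.
Write it as (2/4)·sin(2z)/(2z); since sin(u)/u → 1, the limit is 1/2.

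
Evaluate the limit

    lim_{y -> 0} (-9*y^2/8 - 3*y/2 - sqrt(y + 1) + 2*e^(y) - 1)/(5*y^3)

13/240

Substitution gives 0/0; apply L'Hôpital's rule 3 times.
After differentiating numerator and denominator 3 times the quotient is (2*e^(y) - 3/(8*(y + 1)^(5/2)))/(30); at y = 0 this is 13/240.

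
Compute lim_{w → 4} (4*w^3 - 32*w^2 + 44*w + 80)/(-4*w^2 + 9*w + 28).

20/23

At w = 4 both the top and bottom vanish — a removable singularity. Factoring out (w - 4) from each leaves (4*w^2 - 16*w - 20)/(-4*w - 7), which at w = 4 equals 20/23.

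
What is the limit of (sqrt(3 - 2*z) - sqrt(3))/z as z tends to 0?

Substitution gives 0/0. Multiply numerator and denominator by the conjugate √(3 - 2z) + √3.
The numerator becomes (3 - 2z) − 3 = -2z, so the expression simplifies to -2/(√(3 - 2z) + √3).
Letting z → 0 gives -2/(2√3) = -√(3)/3.

-√(3)/3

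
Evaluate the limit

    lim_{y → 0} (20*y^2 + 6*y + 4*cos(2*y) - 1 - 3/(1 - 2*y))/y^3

-24

Substitution gives 0/0 (the numerator vanishes to order 3).
Expand each term to order y^3: the coefficient of y^3 in -3·1/(1 - 2y) is -24 and in 4·cos(2y) is 0.
Lower-order terms cancel with the polynomial part, so the numerator is (-24)·y^3 + o(y^3), and the limit is (-24)/(1) = -24.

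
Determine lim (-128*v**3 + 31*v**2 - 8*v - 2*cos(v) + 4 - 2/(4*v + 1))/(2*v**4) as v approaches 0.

-6145/24

Substitution gives 0/0 (the numerator vanishes to order 4).
Expand each term to order v^4: the coefficient of v^4 in -2·cos(v) is -1/12 and in -2·1/(1 + 4v) is -512.
Lower-order terms cancel with the polynomial part, so the numerator is (-6145/12)·v^4 + o(v^4), and the limit is (-6145/12)/(2) = -6145/24.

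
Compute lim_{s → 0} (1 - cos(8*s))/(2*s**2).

16

Substitution gives 0/0.
Use (1 − cos u)/u² → 1/2 with u = 8s: the limit is 8²/(2·2) = 16.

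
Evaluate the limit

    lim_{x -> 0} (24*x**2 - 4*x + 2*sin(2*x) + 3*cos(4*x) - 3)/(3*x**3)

Substitution gives 0/0; apply L'Hôpital's rule 3 times.
After differentiating numerator and denominator 3 times the quotient is (192*sin(4*x) - 16*cos(2*x))/(18); at x = 0 this is -8/9.

-8/9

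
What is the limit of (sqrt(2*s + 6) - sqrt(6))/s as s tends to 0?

Substitution gives 0/0. Multiply numerator and denominator by the conjugate √(6 + 2s) + √6.
The numerator becomes (6 + 2s) − 6 = 2s, so the expression simplifies to 2/(√(6 + 2s) + √6).
Letting s → 0 gives 2/(2√6) = √(6)/6.

√(6)/6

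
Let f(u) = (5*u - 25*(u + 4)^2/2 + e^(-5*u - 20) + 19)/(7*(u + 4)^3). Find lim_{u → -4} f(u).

Direct substitution gives 0/0.
Apply L'Hôpital: lim (-25*u - 5*e^(-5*u - 20) - 95)/(21*(u + 4)^2), still 0/0.
Apply L'Hôpital: lim (25*e^(-5*u - 20) - 25)/(42*u + 168), still 0/0.
After 3 applications of L'Hôpital's rule the quotient is (-125*e^(-5*u - 20))/(42); substituting u = -4 gives -125/42.

-125/42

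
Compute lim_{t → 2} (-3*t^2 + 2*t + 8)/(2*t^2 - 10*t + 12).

Direct substitution gives 0/0, so factor. Both numerator and denominator have (t - 2) as a factor.
After cancelling, the expression reduces to (-3*t - 4)/(2*t - 6).
Substituting t = 2 gives 5.

5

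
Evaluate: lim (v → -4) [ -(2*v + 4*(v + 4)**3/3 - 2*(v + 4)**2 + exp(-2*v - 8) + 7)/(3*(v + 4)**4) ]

Direct substitution gives 0/0.
Apply L'Hôpital: lim (-4*v + 4*(v + 4)^2 - 2*e^(-2*v - 8) - 14)/(-12*(v + 4)^3), still 0/0.
Apply L'Hôpital: lim (8*v + 4*e^(-2*v - 8) + 28)/(-36*(v + 4)^2), still 0/0.
Apply L'Hôpital: lim (8 - 8*e^(-2*v - 8))/(-72*v - 288), still 0/0.
After 4 applications of L'Hôpital's rule the quotient is (16*e^(-2*v - 8))/(-72); substituting v = -4 gives -2/9.

-2/9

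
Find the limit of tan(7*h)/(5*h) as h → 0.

7/5

Substitution gives 0/0.
Since tan(u)/u → 1 as u → 0, tan(7h)/(7h) → 1 and the limit is 7/5.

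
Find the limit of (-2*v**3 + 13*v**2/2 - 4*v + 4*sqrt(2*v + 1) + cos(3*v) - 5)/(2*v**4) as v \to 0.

Substitution gives 0/0; apply L'Hôpital's rule 4 times.
After differentiating numerator and denominator 4 times the quotient is (81*cos(3*v) - 60/(2*v + 1)^(7/2))/(48); at v = 0 this is 7/16.

7/16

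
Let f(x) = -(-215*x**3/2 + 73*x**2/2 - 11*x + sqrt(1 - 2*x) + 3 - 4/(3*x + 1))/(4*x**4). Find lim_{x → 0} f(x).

2597/32

Substitution gives 0/0 (the numerator vanishes to order 4).
Expand each term to order x^4: the coefficient of x^4 in √(1 - 2x) is -5/8 and in -4·1/(1 + 3x) is -324.
Lower-order terms cancel with the polynomial part, so the numerator is (-2597/8)·x^4 + o(x^4), and the limit is (-2597/8)/(-4) = 2597/32.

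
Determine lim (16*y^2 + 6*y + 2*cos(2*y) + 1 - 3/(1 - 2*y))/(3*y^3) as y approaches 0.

Substitution gives 0/0; apply L'Hôpital's rule 3 times.
After differentiating numerator and denominator 3 times the quotient is (16*sin(2*y) - 144/(2*y - 1)^4)/(18); at y = 0 this is -8.

-8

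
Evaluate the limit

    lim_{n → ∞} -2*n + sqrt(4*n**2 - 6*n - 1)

An ∞ − ∞ form. Rationalising with the conjugate, the difference becomes (-6n - 1) / (√(4*n^2 - 6*n - 1) + 2n).
For large n the denominator behaves like 2·2n, so the quotient tends to -6/4 = -3/2.

-3/2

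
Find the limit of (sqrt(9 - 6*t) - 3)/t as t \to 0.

-1

Substitution gives 0/0. Multiply numerator and denominator by the conjugate √(9 - 6t) + √9.
The numerator becomes (9 - 6t) − 9 = -6t, so the expression simplifies to -6/(√(9 - 6t) + √9).
Letting t → 0 gives -6/(2√9) = -1.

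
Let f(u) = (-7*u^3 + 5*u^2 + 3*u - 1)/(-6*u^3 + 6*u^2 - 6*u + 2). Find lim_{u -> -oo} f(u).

Numerator and denominator both have degree 3.
Dividing every term by u^3, all lower-order terms vanish and the limit is the ratio of leading coefficients, -7/(-6) = 7/6.

7/6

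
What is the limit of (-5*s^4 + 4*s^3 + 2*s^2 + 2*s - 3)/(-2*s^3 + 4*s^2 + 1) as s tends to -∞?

-∞

The numerator has higher degree (4 > 3); the quotient behaves like (-5/(-2))·s^1 for large |s|.
As s → −∞ this diverges to -∞.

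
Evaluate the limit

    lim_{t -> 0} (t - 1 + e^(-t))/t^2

Direct substitution gives 0/0.
Apply L'Hôpital: lim (1 - e^(-t))/(2*t), still 0/0.
After 2 applications of L'Hôpital's rule the quotient is (e^(-t))/(2); substituting t = 0 gives 1/2.

1/2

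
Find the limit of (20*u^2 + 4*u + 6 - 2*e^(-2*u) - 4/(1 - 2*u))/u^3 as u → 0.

Substitution gives 0/0 (the numerator vanishes to order 3).
Expand each term to order u^3: the coefficient of u^3 in -2·e^(-2u) is 8/3 and in -4·1/(1 - 2u) is -32.
Lower-order terms cancel with the polynomial part, so the numerator is (-88/3)·u^3 + o(u^3), and the limit is (-88/3)/(1) = -88/3.

-88/3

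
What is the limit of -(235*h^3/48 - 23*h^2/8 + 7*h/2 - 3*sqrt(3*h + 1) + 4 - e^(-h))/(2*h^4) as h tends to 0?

-3629/768

Substitution gives 0/0; apply L'Hôpital's rule 4 times.
After differentiating numerator and denominator 4 times the quotient is (-e^(-h) + 3645/(16*(3*h + 1)^(7/2)))/(-48); at h = 0 this is -3629/768.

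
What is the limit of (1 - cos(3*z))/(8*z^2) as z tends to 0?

9/16

Substitution gives 0/0.
Use (1 − cos u)/u² → 1/2 with u = 3z: the limit is 3²/(2·8) = 9/16.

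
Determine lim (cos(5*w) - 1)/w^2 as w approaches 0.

Direct substitution gives 0/0.
Apply L'Hôpital: lim (-5*sin(5*w))/(2*w), still 0/0.
After 2 applications of L'Hôpital's rule the quotient is (-25*cos(5*w))/(2); substituting w = 0 gives -25/2.

-25/2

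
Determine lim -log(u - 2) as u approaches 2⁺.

∞

As u → 2⁺, u - 2 → 0⁺ and ln(u - 2) → −∞.
Multiplying by -1 gives ∞.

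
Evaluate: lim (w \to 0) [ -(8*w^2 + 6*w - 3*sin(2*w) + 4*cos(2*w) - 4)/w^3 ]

-4

Substitution gives 0/0 (the numerator vanishes to order 3).
Expand each term to order w^3: the coefficient of w^3 in -3·sin(2w) is 4 and in 4·cos(2w) is 0.
Lower-order terms cancel with the polynomial part, so the numerator is (4)·w^3 + o(w^3), and the limit is (4)/(-1) = -4.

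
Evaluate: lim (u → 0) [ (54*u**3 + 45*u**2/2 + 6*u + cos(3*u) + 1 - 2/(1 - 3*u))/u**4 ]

-1269/8

Substitution gives 0/0 (the numerator vanishes to order 4).
Expand each term to order u^4: the coefficient of u^4 in -2·1/(1 - 3u) is -162 and in cos(3u) is 27/8.
Lower-order terms cancel with the polynomial part, so the numerator is (-1269/8)·u^4 + o(u^4), and the limit is (-1269/8)/(1) = -1269/8.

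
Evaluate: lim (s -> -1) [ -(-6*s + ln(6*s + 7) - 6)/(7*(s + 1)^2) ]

18/7

Direct substitution gives 0/0.
Apply L'Hôpital: lim (-6 + 6/(6*s + 7))/(-14*s - 14), still 0/0.
After 2 applications of L'Hôpital's rule the quotient is (-36/(6*s + 7)^2)/(-14); substituting s = -1 gives 18/7.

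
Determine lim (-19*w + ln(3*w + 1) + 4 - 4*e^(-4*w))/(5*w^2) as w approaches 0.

-73/10

Substitution gives 0/0 (the numerator vanishes to order 2).
Expand each term to order w^2: the coefficient of w^2 in ln(1 + 3w) is -9/2 and in -4·e^(-4w) is -32.
Lower-order terms cancel with the polynomial part, so the numerator is (-73/2)·w^2 + o(w^2), and the limit is (-73/2)/(5) = -73/10.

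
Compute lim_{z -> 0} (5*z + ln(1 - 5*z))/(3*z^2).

-25/6

Direct substitution gives 0/0.
Apply L'Hôpital: lim (5 - 5/(1 - 5*z))/(6*z), still 0/0.
After 2 applications of L'Hôpital's rule the quotient is (-25/(1 - 5*z)^2)/(6); substituting z = 0 gives -25/6.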